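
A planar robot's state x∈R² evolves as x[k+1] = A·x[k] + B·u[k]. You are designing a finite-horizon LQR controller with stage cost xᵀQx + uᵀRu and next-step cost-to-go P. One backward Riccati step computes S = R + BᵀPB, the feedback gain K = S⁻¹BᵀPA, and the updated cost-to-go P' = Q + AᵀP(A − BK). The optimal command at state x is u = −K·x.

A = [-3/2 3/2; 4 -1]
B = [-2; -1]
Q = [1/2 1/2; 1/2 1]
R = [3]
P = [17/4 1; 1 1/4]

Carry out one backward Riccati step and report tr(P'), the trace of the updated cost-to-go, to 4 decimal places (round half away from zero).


2.8003

BᵀP = [-9.5000 -2.2500]
S = R + BᵀPB = [3] + [21.2500] = [24.2500]
BᵀPA = [5.2500 -12.0000]
K = S⁻¹·BᵀPA = [0.2165 -0.4948]
A−BK = [-1.0670 0.5103; 4.2165 -1.4948]
AᵀP(A−BK) = [0.4259 -0.4646; -0.4646 0.8744]
P' = Q + AᵀP(A−BK) = [0.9259 0.0354; 0.0354 1.8744]
tr(P') = 2.8003


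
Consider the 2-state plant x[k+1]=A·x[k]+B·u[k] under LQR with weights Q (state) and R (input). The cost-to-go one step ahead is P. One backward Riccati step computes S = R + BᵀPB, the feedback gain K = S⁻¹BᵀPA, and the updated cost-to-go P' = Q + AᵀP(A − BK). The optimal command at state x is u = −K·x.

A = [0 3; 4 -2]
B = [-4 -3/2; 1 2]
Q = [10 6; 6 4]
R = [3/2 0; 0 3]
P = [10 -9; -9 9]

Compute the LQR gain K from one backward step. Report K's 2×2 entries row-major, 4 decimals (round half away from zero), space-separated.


0.1481 -0.6945 0.8813 -0.4195

BᵀP = [-49.0000 45.0000; -33.0000 31.5000]
S = R + BᵀPB = [3/2 0; 0 3] + [241.0000 163.5000; 163.5000 112.5000] = [242.5000 163.5000; 163.5000 115.5000]
BᵀPA = [180.0000 -237.0000; 126.0000 -162.0000]
K = S⁻¹·BᵀPA = [0.1481 -0.6945; 0.8813 -0.4195]
A−BK = [1.9142 -0.4072; 2.0893 -0.4665]
AᵀP(A−BK) = [6.3032 -2.1363; -2.1363 1.4489]
P' = Q + AᵀP(A−BK) = [16.3032 3.8637; 3.8637 5.4489]
tr(P') = 21.7521


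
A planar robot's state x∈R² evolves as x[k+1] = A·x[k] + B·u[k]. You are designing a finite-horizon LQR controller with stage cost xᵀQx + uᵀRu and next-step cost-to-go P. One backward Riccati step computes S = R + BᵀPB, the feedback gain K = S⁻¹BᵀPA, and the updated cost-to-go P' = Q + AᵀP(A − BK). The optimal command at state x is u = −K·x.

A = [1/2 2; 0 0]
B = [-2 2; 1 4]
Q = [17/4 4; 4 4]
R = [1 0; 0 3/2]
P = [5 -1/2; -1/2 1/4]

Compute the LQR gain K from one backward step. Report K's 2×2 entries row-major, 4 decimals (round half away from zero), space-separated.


BᵀP = [-10.5000 1.2500; 8.0000 0.0000]
S = R + BᵀPB = [1 0; 0 3/2] + [22.2500 -16.0000; -16.0000 16.0000] = [23.2500 -16.0000; -16.0000 17.5000]
BᵀPA = [-5.2500 -21.0000; 4.0000 16.0000]
K = S⁻¹·BᵀPA = [-0.1848 -0.7390; 0.0597 0.2386]
A−BK = [0.0112 0.0447; -0.0539 -0.2154]
AᵀP(A−BK) = [0.0414 0.1657; 0.1657 0.6628]
P' = Q + AᵀP(A−BK) = [4.2914 4.1657; 4.1657 4.6628]
tr(P') = 8.9542

-0.1848 -0.7390 0.0597 0.2386


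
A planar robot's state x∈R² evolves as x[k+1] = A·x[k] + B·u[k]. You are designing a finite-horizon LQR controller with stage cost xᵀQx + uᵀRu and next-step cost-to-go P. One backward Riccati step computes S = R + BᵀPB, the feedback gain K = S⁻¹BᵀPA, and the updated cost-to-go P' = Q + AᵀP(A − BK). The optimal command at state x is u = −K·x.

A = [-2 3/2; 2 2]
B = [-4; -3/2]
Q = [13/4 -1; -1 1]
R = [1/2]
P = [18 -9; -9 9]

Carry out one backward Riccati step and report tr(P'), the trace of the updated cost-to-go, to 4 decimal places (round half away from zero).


66.9166

BᵀP = [-58.5000 22.5000]
S = R + BᵀPB = [1/2] + [200.2500] = [200.7500]
BᵀPA = [162.0000 -42.7500]
K = S⁻¹·BᵀPA = [0.8070 -0.2130]
A−BK = [1.2279 0.6482; 3.2105 1.6806]
AᵀP(A−BK) = [49.2702 25.4981; 25.4981 13.3963]
P' = Q + AᵀP(A−BK) = [52.5202 24.4981; 24.4981 14.3963]
tr(P') = 66.9166


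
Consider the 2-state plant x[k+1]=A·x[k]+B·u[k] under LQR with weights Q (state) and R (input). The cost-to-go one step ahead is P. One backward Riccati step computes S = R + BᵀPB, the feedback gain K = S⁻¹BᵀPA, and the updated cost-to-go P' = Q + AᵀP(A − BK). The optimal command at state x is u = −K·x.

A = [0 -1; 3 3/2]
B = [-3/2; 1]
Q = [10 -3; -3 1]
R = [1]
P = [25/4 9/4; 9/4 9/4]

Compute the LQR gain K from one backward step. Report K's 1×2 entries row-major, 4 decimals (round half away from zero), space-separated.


-0.3195 0.5148

BᵀP = [-7.1250 -1.1250]
S = R + BᵀPB = [1] + [9.5625] = [10.5625]
BᵀPA = [-3.3750 5.4375]
K = S⁻¹·BᵀPA = [-0.3195 0.5148]
A−BK = [-0.4793 -0.2278; 3.3195 0.9852]
AᵀP(A−BK) = [19.1716 5.1124; 5.1124 1.7633]
P' = Q + AᵀP(A−BK) = [29.1716 2.1124; 2.1124 2.7633]
tr(P') = 31.9349


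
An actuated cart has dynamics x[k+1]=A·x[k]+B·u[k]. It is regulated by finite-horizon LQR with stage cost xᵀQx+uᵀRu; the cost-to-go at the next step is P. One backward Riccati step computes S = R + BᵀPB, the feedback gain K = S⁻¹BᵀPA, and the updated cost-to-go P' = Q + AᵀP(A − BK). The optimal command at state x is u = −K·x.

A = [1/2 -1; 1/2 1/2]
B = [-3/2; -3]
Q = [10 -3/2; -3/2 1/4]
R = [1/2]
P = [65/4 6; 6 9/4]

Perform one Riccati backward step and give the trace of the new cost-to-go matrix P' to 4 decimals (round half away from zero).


10.4067

BᵀP = [-42.3750 -15.7500]
S = R + BᵀPB = [1/2] + [110.8125] = [111.3125]
BᵀPA = [-29.0625 34.5000]
K = S⁻¹·BᵀPA = [-0.2611 0.3099]
A−BK = [0.1084 -0.5351; -0.2833 1.4298]
AᵀP(A−BK) = [0.0371 -0.0549; -0.0549 0.1196]
P' = Q + AᵀP(A−BK) = [10.0371 -1.5549; -1.5549 0.3696]
tr(P') = 10.4067


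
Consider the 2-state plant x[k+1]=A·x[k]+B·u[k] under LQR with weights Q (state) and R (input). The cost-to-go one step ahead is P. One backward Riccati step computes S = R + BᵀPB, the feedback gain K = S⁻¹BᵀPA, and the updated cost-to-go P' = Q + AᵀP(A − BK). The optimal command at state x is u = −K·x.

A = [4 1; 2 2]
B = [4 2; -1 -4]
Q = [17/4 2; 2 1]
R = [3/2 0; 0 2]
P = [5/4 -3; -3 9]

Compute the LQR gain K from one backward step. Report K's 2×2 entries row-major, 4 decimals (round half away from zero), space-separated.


0.7215 0.2176 -0.4932 -0.4586

BᵀP = [8.0000 -21.0000; 14.5000 -42.0000]
S = R + BᵀPB = [3/2 0; 0 2] + [53.0000 100.0000; 100.0000 197.0000] = [54.5000 100.0000; 100.0000 199.0000]
BᵀPA = [-10.0000 -34.0000; -26.0000 -69.5000]
K = S⁻¹·BᵀPA = [0.7215 0.2176; -0.4932 -0.4586]
A−BK = [2.1005 1.0467; 0.7487 0.3832]
AᵀP(A−BK) = [2.3915 1.2525; 1.2525 0.7762]
P' = Q + AᵀP(A−BK) = [6.6415 3.2525; 3.2525 1.7762]
tr(P') = 8.4177


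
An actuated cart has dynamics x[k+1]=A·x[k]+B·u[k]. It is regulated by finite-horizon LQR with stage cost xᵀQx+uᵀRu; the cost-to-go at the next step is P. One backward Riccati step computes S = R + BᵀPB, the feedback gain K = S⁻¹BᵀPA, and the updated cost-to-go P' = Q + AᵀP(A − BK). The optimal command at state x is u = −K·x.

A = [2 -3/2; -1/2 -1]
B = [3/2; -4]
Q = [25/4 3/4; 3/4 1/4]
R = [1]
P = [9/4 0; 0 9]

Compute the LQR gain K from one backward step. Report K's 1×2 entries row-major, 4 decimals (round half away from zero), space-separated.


BᵀP = [3.3750 -36.0000]
S = R + BᵀPB = [1] + [149.0625] = [150.0625]
BᵀPA = [24.7500 30.9375]
K = S⁻¹·BᵀPA = [0.1649 0.2062]
A−BK = [1.7526 -1.8092; 0.1597 -0.1753]
AᵀP(A−BK) = [7.1680 -7.3526; -7.3526 7.6843]
P' = Q + AᵀP(A−BK) = [13.4180 -6.6026; -6.6026 7.9343]
tr(P') = 21.3522

0.1649 0.2062


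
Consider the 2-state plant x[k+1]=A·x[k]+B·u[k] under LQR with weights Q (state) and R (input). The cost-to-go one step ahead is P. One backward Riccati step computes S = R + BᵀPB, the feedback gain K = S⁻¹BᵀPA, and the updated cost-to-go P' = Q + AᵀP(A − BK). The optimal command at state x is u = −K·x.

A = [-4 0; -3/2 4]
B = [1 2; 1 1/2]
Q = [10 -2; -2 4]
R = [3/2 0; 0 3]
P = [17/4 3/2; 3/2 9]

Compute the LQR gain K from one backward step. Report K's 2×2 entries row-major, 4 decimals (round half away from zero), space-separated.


-1.0157 3.3289 -1.2371 -1.0201

BᵀP = [5.7500 10.5000; 9.2500 7.5000]
S = R + BᵀPB = [3/2 0; 0 3] + [16.2500 16.7500; 16.7500 22.2500] = [17.7500 16.7500; 16.7500 25.2500]
BᵀPA = [-38.7500 42.0000; -48.2500 30.0000]
K = S⁻¹·BᵀPA = [-1.0157 3.3289; -1.2371 -1.0201]
A−BK = [-0.5101 -1.2886; 0.1342 1.1812]
AᵀP(A−BK) = [7.2013 1.7718; 1.7718 34.7919]
P' = Q + AᵀP(A−BK) = [17.2013 -0.2282; -0.2282 38.7919]
tr(P') = 55.9933


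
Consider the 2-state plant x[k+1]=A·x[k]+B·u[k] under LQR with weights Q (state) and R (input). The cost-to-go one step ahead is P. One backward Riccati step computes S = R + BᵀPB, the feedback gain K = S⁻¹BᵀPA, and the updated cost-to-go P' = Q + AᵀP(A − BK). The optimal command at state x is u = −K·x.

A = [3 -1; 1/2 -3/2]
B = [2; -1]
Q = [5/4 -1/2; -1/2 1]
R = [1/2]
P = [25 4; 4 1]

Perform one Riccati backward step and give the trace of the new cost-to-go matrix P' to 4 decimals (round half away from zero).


7.2354

BᵀP = [46.0000 7.0000]
S = R + BᵀPB = [1/2] + [85.0000] = [85.5000]
BᵀPA = [141.5000 -56.5000]
K = S⁻¹·BᵀPA = [1.6550 -0.6608]
A−BK = [-0.3099 0.3216; 2.1550 -2.1608]
AᵀP(A−BK) = [3.0716 -2.2442; -2.2442 1.9137]
P' = Q + AᵀP(A−BK) = [4.3216 -2.7442; -2.7442 2.9137]
tr(P') = 7.2354


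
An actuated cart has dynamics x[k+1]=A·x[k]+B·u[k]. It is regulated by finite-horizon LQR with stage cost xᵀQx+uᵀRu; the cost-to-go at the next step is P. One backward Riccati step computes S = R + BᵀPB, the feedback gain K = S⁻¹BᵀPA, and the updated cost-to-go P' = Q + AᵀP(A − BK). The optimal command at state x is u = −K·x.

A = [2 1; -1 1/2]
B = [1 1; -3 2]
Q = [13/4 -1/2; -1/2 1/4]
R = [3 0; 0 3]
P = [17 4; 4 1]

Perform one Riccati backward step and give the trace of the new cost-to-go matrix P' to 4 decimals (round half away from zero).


9.2070

BᵀP = [5.0000 1.0000; 25.0000 6.0000]
S = R + BᵀPB = [3 0; 0 3] + [2.0000 7.0000; 7.0000 37.0000] = [5.0000 7.0000; 7.0000 40.0000]
BᵀPA = [9.0000 5.5000; 44.0000 28.0000]
K = S⁻¹·BᵀPA = [0.3444 0.1589; 1.0397 0.6722]
A−BK = [0.6159 0.1689; -2.0464 -0.3675]
AᵀP(A−BK) = [4.1523 2.4934; 2.4934 1.5546]
P' = Q + AᵀP(A−BK) = [7.4023 1.9934; 1.9934 1.8046]
tr(P') = 9.2070


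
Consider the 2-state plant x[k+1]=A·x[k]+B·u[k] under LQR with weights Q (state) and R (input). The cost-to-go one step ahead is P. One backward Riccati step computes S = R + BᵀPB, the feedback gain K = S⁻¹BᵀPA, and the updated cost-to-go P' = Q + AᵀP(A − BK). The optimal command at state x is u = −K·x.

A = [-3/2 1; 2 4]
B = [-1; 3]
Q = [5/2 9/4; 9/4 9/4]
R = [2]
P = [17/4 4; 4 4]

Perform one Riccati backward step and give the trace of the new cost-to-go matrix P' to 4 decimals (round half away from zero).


18.9349

BᵀP = [7.7500 8.0000]
S = R + BᵀPB = [2] + [16.2500] = [18.2500]
BᵀPA = [4.3750 39.7500]
K = S⁻¹·BᵀPA = [0.2397 2.1781]
A−BK = [-1.2603 3.1781; 1.2808 -2.5342]
AᵀP(A−BK) = [0.5137 0.0959; 0.0959 13.6712]
P' = Q + AᵀP(A−BK) = [3.0137 2.3459; 2.3459 15.9212]
tr(P') = 18.9349


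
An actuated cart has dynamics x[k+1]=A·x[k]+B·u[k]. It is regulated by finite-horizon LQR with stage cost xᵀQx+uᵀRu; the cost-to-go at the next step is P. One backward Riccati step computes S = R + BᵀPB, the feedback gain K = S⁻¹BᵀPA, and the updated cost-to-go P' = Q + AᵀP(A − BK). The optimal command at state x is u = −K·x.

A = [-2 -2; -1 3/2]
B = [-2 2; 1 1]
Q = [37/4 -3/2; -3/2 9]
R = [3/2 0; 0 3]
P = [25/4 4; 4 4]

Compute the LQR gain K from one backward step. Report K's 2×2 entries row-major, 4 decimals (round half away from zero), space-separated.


BᵀP = [-8.5000 -4.0000; 16.5000 12.0000]
S = R + BᵀPB = [3/2 0; 0 3] + [13.0000 -21.0000; -21.0000 45.0000] = [14.5000 -21.0000; -21.0000 48.0000]
BᵀPA = [21.0000 11.0000; -45.0000 -15.0000]
K = S⁻¹·BᵀPA = [0.2471 0.8353; -0.8294 0.0529]
A−BK = [0.1529 -0.4353; -0.4176 0.6118]
AᵀP(A−BK) = [2.4882 -0.1588; -0.1588 1.6059]
P' = Q + AᵀP(A−BK) = [11.7382 -1.6588; -1.6588 10.6059]
tr(P') = 22.3441

0.2471 0.8353 -0.8294 0.0529


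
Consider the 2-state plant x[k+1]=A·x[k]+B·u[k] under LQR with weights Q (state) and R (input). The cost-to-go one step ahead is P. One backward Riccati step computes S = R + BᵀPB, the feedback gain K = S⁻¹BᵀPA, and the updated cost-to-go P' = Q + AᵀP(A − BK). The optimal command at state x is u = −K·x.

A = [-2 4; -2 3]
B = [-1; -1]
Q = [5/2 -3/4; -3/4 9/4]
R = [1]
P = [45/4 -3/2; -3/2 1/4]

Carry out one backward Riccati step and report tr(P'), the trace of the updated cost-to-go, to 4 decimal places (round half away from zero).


BᵀP = [-9.7500 1.2500]
S = R + BᵀPB = [1] + [8.5000] = [9.5000]
BᵀPA = [17.0000 -35.2500]
K = S⁻¹·BᵀPA = [1.7895 -3.7105]
A−BK = [-0.2105 0.2895; -0.2105 -0.7105]
AᵀP(A−BK) = [3.5789 -7.4211; -7.4211 15.4539]
P' = Q + AᵀP(A−BK) = [6.0789 -8.1711; -8.1711 17.7039]
tr(P') = 23.7829

23.7829


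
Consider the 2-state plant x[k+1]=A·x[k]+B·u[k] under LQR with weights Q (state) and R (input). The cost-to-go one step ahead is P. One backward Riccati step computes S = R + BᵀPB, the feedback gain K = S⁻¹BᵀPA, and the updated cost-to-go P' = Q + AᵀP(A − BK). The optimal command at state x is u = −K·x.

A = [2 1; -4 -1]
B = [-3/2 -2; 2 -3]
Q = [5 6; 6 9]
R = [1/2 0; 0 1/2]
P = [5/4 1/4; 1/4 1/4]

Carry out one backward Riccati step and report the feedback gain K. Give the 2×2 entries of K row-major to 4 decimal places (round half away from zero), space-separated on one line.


-1.2757 -0.4625 0.1423 -0.0839

BᵀP = [-1.3750 0.1250; -3.2500 -1.2500]
S = R + BᵀPB = [1/2 0; 0 1/2] + [2.3125 2.3750; 2.3750 10.2500] = [2.8125 2.3750; 2.3750 10.7500]
BᵀPA = [-3.2500 -1.5000; -1.5000 -2.0000]
K = S⁻¹·BᵀPA = [-1.2757 -0.4625; 0.1423 -0.0839]
A−BK = [0.3710 0.1385; -1.0216 -0.3266]
AᵀP(A−BK) = [1.0673 0.3710; 0.3710 0.1385]
P' = Q + AᵀP(A−BK) = [6.0673 6.3710; 6.3710 9.1385]
tr(P') = 15.2058


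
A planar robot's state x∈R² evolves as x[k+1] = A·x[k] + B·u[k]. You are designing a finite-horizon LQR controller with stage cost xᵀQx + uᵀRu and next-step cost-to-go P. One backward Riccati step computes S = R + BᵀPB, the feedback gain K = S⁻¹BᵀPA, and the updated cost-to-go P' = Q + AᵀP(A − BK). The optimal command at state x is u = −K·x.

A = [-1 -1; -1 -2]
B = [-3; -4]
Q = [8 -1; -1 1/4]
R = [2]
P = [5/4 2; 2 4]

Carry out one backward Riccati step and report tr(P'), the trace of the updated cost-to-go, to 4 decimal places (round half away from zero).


8.8408

BᵀP = [-11.7500 -22.0000]
S = R + BᵀPB = [2] + [123.2500] = [125.2500]
BᵀPA = [33.7500 55.7500]
K = S⁻¹·BᵀPA = [0.2695 0.4451]
A−BK = [-0.1916 0.3353; 0.0778 -0.2196]
AᵀP(A−BK) = [0.1557 0.2275; 0.2275 0.4351]
P' = Q + AᵀP(A−BK) = [8.1557 -0.7725; -0.7725 0.6851]
tr(P') = 8.8408


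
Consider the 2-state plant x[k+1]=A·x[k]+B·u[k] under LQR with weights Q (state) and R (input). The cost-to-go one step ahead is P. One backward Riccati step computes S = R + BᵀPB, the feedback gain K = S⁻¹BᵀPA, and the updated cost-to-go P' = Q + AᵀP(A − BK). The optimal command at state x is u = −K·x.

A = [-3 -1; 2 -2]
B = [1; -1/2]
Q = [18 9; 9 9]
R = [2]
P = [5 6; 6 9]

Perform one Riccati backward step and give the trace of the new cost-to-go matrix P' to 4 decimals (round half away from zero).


BᵀP = [2.0000 1.5000]
S = R + BᵀPB = [2] + [1.2500] = [3.2500]
BᵀPA = [-3.0000 -5.0000]
K = S⁻¹·BᵀPA = [-0.9231 -1.5385]
A−BK = [-2.0769 0.5385; 1.5385 -2.7692]
AᵀP(A−BK) = [6.2308 -1.6154; -1.6154 57.3077]
P' = Q + AᵀP(A−BK) = [24.2308 7.3846; 7.3846 66.3077]
tr(P') = 90.5385

90.5385


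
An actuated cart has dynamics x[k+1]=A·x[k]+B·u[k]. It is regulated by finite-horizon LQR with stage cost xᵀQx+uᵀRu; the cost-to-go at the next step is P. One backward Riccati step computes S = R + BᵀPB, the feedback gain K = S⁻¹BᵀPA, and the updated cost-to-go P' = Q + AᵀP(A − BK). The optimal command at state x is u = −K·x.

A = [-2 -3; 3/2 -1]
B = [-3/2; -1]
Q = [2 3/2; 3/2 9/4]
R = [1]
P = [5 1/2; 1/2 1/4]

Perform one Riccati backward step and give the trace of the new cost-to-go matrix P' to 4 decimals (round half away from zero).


BᵀP = [-8.0000 -1.0000]
S = R + BᵀPB = [1] + [13.0000] = [14.0000]
BᵀPA = [14.5000 25.0000]
K = S⁻¹·BᵀPA = [1.0357 1.7857]
A−BK = [-0.4464 -0.3214; 2.5357 0.7857]
AᵀP(A−BK) = [2.5446 2.4821; 2.4821 3.6071]
P' = Q + AᵀP(A−BK) = [4.5446 3.9821; 3.9821 5.8571]
tr(P') = 10.4018

10.4018


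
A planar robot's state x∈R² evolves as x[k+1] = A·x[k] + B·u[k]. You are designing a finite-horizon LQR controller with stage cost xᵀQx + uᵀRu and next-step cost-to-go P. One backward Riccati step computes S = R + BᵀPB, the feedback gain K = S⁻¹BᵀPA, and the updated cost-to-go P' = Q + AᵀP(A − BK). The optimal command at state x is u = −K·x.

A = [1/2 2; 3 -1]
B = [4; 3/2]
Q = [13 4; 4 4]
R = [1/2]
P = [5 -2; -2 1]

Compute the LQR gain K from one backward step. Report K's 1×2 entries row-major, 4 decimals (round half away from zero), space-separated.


-0.1872 0.6894

BᵀP = [17.0000 -6.5000]
S = R + BᵀPB = [1/2] + [58.2500] = [58.7500]
BᵀPA = [-11.0000 40.5000]
K = S⁻¹·BᵀPA = [-0.1872 0.6894]
A−BK = [1.2489 -0.7574; 3.2809 -2.0340]
AᵀP(A−BK) = [2.1904 -1.4170; -1.4170 1.0809]
P' = Q + AᵀP(A−BK) = [15.1904 2.5830; 2.5830 5.0809]
tr(P') = 20.2713


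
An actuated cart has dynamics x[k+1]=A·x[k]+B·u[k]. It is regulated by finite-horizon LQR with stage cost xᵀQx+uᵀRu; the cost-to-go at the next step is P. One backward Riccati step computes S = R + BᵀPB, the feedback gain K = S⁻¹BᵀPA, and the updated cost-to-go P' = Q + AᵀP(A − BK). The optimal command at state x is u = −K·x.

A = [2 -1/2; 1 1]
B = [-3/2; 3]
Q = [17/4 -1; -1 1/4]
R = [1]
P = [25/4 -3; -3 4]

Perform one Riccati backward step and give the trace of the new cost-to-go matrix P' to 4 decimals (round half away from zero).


BᵀP = [-18.3750 16.5000]
S = R + BᵀPB = [1] + [77.0625] = [78.0625]
BᵀPA = [-20.2500 25.6875]
K = S⁻¹·BᵀPA = [-0.2594 0.3291]
A−BK = [1.6109 -0.0064; 1.7782 0.0128]
AᵀP(A−BK) = [11.7470 -0.0865; -0.0865 0.1097]
P' = Q + AᵀP(A−BK) = [15.9970 -1.0865; -1.0865 0.3597]
tr(P') = 16.3567

16.3567


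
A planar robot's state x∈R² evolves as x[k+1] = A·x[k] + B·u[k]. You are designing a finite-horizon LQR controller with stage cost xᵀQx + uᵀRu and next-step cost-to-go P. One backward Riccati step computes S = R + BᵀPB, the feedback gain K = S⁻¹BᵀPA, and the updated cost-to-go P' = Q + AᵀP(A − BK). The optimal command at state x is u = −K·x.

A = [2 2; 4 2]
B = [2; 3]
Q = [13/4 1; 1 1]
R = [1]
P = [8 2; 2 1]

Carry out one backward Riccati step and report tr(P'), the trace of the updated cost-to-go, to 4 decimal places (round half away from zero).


6.7348

BᵀP = [22.0000 7.0000]
S = R + BᵀPB = [1] + [65.0000] = [66.0000]
BᵀPA = [72.0000 58.0000]
K = S⁻¹·BᵀPA = [1.0909 0.8788]
A−BK = [-0.1818 0.2424; 0.7273 -0.6364]
AᵀP(A−BK) = [1.4545 0.7273; 0.7273 1.0303]
P' = Q + AᵀP(A−BK) = [4.7045 1.7273; 1.7273 2.0303]
tr(P') = 6.7348


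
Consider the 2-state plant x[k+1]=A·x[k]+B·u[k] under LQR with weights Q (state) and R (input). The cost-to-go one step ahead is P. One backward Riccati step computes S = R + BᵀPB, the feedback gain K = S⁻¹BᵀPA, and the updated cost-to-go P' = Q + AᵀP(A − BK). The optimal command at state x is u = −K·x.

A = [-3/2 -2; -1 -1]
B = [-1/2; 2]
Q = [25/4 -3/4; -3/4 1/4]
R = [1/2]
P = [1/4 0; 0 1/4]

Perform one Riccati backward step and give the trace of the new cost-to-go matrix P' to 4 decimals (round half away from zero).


BᵀP = [-0.1250 0.5000]
S = R + BᵀPB = [1/2] + [1.0625] = [1.5625]
BᵀPA = [-0.3125 -0.2500]
K = S⁻¹·BᵀPA = [-0.2000 -0.1600]
A−BK = [-1.6000 -2.0800; -0.6000 -0.6800]
AᵀP(A−BK) = [0.7500 0.9500; 0.9500 1.2100]
P' = Q + AᵀP(A−BK) = [7.0000 0.2000; 0.2000 1.4600]
tr(P') = 8.4600

8.4600


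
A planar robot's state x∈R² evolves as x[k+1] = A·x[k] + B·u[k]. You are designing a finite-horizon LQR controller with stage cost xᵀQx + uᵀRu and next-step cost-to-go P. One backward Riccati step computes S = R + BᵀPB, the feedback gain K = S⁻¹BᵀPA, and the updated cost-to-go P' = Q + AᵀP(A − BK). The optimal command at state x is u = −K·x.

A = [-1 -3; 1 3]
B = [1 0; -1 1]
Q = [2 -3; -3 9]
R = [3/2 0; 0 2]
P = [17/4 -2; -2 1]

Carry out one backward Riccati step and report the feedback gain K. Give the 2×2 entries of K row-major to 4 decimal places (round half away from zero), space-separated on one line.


BᵀP = [6.2500 -3.0000; -2.0000 1.0000]
S = R + BᵀPB = [3/2 0; 0 2] + [9.2500 -3.0000; -3.0000 1.0000] = [10.7500 -3.0000; -3.0000 3.0000]
BᵀPA = [-9.2500 -27.7500; 3.0000 9.0000]
K = S⁻¹·BᵀPA = [-0.8065 -2.4194; 0.1935 0.5806]
A−BK = [-0.1935 -0.5806; 0.0000 0.0000]
AᵀP(A−BK) = [1.2097 3.6290; 3.6290 10.8871]
P' = Q + AᵀP(A−BK) = [3.2097 0.6290; 0.6290 19.8871]
tr(P') = 23.0968

-0.8065 -2.4194 0.1935 0.5806


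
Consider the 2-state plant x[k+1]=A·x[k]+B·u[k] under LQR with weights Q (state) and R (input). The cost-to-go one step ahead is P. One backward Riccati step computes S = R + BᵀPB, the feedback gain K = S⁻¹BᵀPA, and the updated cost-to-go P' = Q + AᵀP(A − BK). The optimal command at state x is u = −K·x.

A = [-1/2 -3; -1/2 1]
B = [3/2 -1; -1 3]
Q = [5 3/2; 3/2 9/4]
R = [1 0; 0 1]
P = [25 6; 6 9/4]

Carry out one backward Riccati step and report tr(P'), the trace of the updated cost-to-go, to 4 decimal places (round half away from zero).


12.7895

BᵀP = [31.5000 6.7500; -7.0000 0.7500]
S = R + BᵀPB = [1 0; 0 1] + [40.5000 -11.2500; -11.2500 9.2500] = [41.5000 -11.2500; -11.2500 10.2500]
BᵀPA = [-19.1250 -87.7500; 3.1250 21.7500]
K = S⁻¹·BᵀPA = [-0.5384 -2.1912; -0.2860 -0.2830]
A−BK = [0.0215 0.0038; -0.1803 -0.3422]
AᵀP(A−BK) = [0.4098 1.3532; 1.3532 5.1297]
P' = Q + AᵀP(A−BK) = [5.4098 2.8532; 2.8532 7.3797]
tr(P') = 12.7895


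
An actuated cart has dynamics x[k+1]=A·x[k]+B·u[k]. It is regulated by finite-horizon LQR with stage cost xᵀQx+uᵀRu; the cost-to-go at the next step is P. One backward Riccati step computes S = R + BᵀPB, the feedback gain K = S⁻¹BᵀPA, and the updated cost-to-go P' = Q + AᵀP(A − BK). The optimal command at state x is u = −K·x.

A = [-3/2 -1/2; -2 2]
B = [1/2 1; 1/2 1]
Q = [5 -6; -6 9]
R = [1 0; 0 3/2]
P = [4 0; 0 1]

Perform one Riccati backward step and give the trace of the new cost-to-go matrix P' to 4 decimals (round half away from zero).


21.4925

BᵀP = [2.0000 0.5000; 4.0000 1.0000]
S = R + BᵀPB = [1 0; 0 3/2] + [1.2500 2.5000; 2.5000 5.0000] = [2.2500 2.5000; 2.5000 6.5000]
BᵀPA = [-4.0000 0.0000; -8.0000 0.0000]
K = S⁻¹·BᵀPA = [-0.7164 0.0000; -0.9552 0.0000]
A−BK = [-0.1866 -0.5000; -0.6866 2.0000]
AᵀP(A−BK) = [2.4925 -1.0000; -1.0000 5.0000]
P' = Q + AᵀP(A−BK) = [7.4925 -7.0000; -7.0000 14.0000]
tr(P') = 21.4925


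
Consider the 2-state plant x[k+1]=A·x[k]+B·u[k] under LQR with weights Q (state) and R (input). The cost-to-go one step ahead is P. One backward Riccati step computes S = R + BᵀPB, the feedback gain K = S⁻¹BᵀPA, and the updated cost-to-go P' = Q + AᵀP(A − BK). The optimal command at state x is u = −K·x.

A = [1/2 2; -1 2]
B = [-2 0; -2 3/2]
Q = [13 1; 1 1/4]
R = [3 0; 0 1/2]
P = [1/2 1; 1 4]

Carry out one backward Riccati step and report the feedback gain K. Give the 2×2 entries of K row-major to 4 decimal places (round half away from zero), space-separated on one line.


BᵀP = [-3.0000 -10.0000; 1.5000 6.0000]
S = R + BᵀPB = [3 0; 0 1/2] + [26.0000 -15.0000; -15.0000 9.0000] = [29.0000 -15.0000; -15.0000 9.5000]
BᵀPA = [8.5000 -26.0000; -5.2500 15.0000]
K = S⁻¹·BᵀPA = [0.0396 -0.4356; -0.4901 0.8911]
A−BK = [0.5792 1.1287; -0.1856 -0.2079]
AᵀP(A−BK) = [0.2153 -0.1188; -0.1188 1.3069]
P' = Q + AᵀP(A−BK) = [13.2153 0.8812; 0.8812 1.5569]
tr(P') = 14.7723

0.0396 -0.4356 -0.4901 0.8911


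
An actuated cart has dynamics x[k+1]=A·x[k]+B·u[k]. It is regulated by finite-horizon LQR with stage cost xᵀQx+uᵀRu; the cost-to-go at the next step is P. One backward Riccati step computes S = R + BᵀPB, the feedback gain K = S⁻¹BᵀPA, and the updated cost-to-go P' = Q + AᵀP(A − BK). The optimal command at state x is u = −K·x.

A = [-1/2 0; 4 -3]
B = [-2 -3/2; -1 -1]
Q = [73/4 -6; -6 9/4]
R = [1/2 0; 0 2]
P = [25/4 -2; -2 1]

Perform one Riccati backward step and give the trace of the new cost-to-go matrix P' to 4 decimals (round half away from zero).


BᵀP = [-10.5000 3.0000; -7.3750 2.0000]
S = R + BᵀPB = [1/2 0; 0 2] + [18.0000 12.7500; 12.7500 9.0625] = [18.5000 12.7500; 12.7500 11.0625]
BᵀPA = [17.2500 -9.0000; 11.6875 -6.0000]
K = S⁻¹·BᵀPA = [0.9933 -0.5479; -0.0883 0.0891]
A−BK = [1.3541 -0.9621; 4.9050 -3.4588]
AᵀP(A−BK) = [9.4603 -6.5902; -6.5902 4.6036]
P' = Q + AᵀP(A−BK) = [27.7103 -12.5902; -12.5902 6.8536]
tr(P') = 34.5638

34.5638


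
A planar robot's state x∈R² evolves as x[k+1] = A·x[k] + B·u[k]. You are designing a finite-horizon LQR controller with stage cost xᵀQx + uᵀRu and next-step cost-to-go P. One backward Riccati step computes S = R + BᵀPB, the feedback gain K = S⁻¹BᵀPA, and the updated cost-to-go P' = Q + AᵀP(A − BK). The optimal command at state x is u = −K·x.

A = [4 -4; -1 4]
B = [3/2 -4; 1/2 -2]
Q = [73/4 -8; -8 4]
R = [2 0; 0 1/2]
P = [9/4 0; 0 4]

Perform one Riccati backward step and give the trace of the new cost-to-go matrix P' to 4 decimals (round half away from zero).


BᵀP = [3.3750 2.0000; -9.0000 -8.0000]
S = R + BᵀPB = [2 0; 0 1/2] + [6.0625 -17.5000; -17.5000 52.0000] = [8.0625 -17.5000; -17.5000 52.5000]
BᵀPA = [11.5000 -5.5000; -28.0000 4.0000]
K = S⁻¹·BᵀPA = [0.9720 -1.8692; -0.2093 -0.5469]
A−BK = [1.7047 -3.3837; -1.9047 3.8409]
AᵀP(A−BK) = [22.9607 -45.8168; -45.8168 91.9071]
P' = Q + AᵀP(A−BK) = [41.2107 -53.8168; -53.8168 95.9071]
tr(P') = 137.1178

137.1178


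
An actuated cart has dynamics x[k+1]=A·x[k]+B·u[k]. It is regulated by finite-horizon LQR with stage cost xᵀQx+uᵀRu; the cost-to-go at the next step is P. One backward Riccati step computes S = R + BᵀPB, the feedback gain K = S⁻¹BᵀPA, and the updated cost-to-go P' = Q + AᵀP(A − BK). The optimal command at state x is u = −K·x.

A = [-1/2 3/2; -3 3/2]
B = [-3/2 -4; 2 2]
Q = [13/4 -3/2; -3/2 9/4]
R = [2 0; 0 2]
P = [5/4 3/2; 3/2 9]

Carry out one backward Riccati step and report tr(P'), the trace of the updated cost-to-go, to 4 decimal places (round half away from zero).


22.5241

BᵀP = [1.1250 15.7500; -2.0000 12.0000]
S = R + BᵀPB = [2 0; 0 2] + [29.8125 27.0000; 27.0000 32.0000] = [31.8125 27.0000; 27.0000 34.0000]
BᵀPA = [-47.8125 25.3125; -35.0000 15.0000]
K = S⁻¹·BᵀPA = [-1.9302 1.2921; 0.5034 -0.5849]
A−BK = [-1.3818 1.0985; -0.1464 0.0856]
AᵀP(A−BK) = [11.1443 -8.0057; -8.0057 5.8798]
P' = Q + AᵀP(A−BK) = [14.3943 -9.5057; -9.5057 8.1298]
tr(P') = 22.5241


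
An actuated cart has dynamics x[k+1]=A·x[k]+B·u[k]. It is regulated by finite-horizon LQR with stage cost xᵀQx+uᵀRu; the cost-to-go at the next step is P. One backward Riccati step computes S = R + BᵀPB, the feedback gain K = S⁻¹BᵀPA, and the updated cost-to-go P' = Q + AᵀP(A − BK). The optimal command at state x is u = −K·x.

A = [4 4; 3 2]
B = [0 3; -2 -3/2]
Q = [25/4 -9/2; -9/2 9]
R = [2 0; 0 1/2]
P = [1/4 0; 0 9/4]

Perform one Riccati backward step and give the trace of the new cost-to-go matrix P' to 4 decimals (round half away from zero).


27.3460

BᵀP = [0.0000 -4.5000; 0.7500 -3.3750]
S = R + BᵀPB = [2 0; 0 1/2] + [9.0000 6.7500; 6.7500 7.3125] = [11.0000 6.7500; 6.7500 7.8125]
BᵀPA = [-13.5000 -9.0000; -7.1250 -3.7500]
K = S⁻¹·BᵀPA = [-1.4211 -1.1146; 0.3158 0.4830]
A−BK = [3.0526 2.5511; 0.6316 0.4954]
AᵀP(A−BK) = [7.3158 5.8947; 5.8947 4.7802]
P' = Q + AᵀP(A−BK) = [13.5658 1.3947; 1.3947 13.7802]
tr(P') = 27.3460


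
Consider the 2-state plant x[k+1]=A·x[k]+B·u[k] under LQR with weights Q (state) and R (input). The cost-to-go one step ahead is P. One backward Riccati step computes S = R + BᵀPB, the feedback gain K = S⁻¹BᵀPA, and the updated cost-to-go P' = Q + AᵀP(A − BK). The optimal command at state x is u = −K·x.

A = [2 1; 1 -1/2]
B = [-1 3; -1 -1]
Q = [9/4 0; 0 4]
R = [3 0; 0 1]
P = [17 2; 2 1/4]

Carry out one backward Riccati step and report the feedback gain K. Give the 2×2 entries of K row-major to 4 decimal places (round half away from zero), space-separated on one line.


-0.1001 -0.0384 0.6908 0.3095

BᵀP = [-19.0000 -2.2500; 49.0000 5.7500]
S = R + BᵀPB = [3 0; 0 1] + [21.2500 -54.7500; -54.7500 141.2500] = [24.2500 -54.7500; -54.7500 142.2500]
BᵀPA = [-40.2500 -17.8750; 103.7500 46.1250]
K = S⁻¹·BᵀPA = [-0.1001 -0.0384; 0.6908 0.3095]
A−BK = [-0.1726 0.0332; 1.5907 -0.2290]
AᵀP(A−BK) = [0.5481 0.2215; 0.2215 0.1016]
P' = Q + AᵀP(A−BK) = [2.7981 0.2215; 0.2215 4.1016]
tr(P') = 6.8998


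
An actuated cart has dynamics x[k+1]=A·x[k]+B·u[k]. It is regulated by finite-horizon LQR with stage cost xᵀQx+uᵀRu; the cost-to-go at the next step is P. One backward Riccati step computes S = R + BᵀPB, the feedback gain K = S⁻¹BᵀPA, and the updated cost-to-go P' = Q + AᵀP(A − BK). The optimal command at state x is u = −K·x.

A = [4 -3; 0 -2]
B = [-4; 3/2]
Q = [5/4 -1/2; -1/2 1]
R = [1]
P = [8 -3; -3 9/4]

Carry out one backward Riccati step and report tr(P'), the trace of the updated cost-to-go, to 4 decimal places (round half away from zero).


13.4415

BᵀP = [-36.5000 15.3750]
S = R + BᵀPB = [1] + [169.0625] = [170.0625]
BᵀPA = [-146.0000 78.7500]
K = S⁻¹·BᵀPA = [-0.8585 0.4631]
A−BK = [0.5660 -1.1477; 1.2878 -2.6946]
AᵀP(A−BK) = [2.6578 -4.3925; -4.3925 8.5336]
P' = Q + AᵀP(A−BK) = [3.9078 -4.8925; -4.8925 9.5336]
tr(P') = 13.4415


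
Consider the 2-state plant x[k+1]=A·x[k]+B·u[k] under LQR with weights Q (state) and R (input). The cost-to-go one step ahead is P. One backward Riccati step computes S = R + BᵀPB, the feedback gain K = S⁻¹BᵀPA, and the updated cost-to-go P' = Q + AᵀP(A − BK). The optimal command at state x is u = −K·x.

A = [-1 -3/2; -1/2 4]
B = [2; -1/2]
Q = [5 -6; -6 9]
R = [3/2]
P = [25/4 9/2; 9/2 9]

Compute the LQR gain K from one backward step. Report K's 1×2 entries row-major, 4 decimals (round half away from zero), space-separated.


BᵀP = [10.2500 4.5000]
S = R + BᵀPB = [3/2] + [18.2500] = [19.7500]
BᵀPA = [-12.5000 2.6250]
K = S⁻¹·BᵀPA = [-0.6329 0.1329]
A−BK = [0.2658 -1.7658; -0.8165 4.0665]
AᵀP(A−BK) = [5.0886 -21.5886; -21.5886 103.7136]
P' = Q + AᵀP(A−BK) = [10.0886 -27.5886; -27.5886 112.7136]
tr(P') = 122.8022

-0.6329 0.1329


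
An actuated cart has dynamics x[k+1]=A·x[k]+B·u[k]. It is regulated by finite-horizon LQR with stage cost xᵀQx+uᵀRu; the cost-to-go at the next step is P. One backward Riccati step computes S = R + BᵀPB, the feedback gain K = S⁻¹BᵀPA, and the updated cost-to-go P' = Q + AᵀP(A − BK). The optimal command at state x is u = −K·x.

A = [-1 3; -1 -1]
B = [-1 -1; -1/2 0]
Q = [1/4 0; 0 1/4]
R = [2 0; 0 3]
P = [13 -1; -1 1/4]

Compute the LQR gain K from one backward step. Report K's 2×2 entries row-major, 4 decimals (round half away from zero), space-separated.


0.5236 -1.6582 0.3409 -1.2045

BᵀP = [-12.5000 0.8750; -13.0000 1.0000]
S = R + BᵀPB = [2 0; 0 3] + [12.0625 12.5000; 12.5000 13.0000] = [14.0625 12.5000; 12.5000 16.0000]
BᵀPA = [11.6250 -38.3750; 12.0000 -40.0000]
K = S⁻¹·BᵀPA = [0.5236 -1.6582; 0.3409 -1.2045]
A−BK = [-0.1355 0.1373; -0.7382 -1.8291]
AᵀP(A−BK) = [1.0718 -3.0191; -3.0191 11.4355]
P' = Q + AᵀP(A−BK) = [1.3218 -3.0191; -3.0191 11.6855]
tr(P') = 13.0073


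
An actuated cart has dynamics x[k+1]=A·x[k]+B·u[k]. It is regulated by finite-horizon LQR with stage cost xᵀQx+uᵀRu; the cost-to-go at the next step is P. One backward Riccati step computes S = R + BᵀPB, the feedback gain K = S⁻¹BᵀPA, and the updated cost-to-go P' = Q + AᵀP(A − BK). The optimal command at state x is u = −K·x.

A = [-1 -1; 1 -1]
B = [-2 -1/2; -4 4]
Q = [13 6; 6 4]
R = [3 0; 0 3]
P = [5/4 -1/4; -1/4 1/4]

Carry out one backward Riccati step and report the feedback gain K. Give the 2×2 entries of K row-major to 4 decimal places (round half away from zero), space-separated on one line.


0.1809 0.2656 0.3580 0.1001

BᵀP = [-1.5000 -0.5000; -1.6250 1.1250]
S = R + BᵀPB = [3 0; 0 3] + [5.0000 -1.2500; -1.2500 5.3125] = [8.0000 -1.2500; -1.2500 8.3125]
BᵀPA = [1.0000 2.0000; 2.7500 0.5000]
K = S⁻¹·BᵀPA = [0.1809 0.2656; 0.3580 0.1001]
A−BK = [-0.4591 -0.4187; 0.2916 -0.3378]
AᵀP(A−BK) = [0.8345 0.4591; 0.4591 0.4187]
P' = Q + AᵀP(A−BK) = [13.8345 6.4591; 6.4591 4.4187]
tr(P') = 18.2531


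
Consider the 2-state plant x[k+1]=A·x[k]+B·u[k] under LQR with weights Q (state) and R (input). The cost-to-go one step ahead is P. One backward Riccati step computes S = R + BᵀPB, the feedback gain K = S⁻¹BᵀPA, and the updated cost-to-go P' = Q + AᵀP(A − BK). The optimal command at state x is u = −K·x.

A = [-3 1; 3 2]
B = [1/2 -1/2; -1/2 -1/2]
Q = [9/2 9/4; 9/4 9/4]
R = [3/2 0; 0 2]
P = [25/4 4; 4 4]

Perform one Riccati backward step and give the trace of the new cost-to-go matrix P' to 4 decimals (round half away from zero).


BᵀP = [1.1250 0.0000; -5.1250 -4.0000]
S = R + BᵀPB = [3/2 0; 0 2] + [0.5625 -0.5625; -0.5625 4.5625] = [2.0625 -0.5625; -0.5625 6.5625]
BᵀPA = [-3.3750 1.1250; 3.3750 -13.1250]
K = S⁻¹·BᵀPA = [-1.5319 0.0000; 0.3830 -2.0000]
A−BK = [-2.0426 0.0000; 2.4255 1.0000]
AᵀP(A−BK) = [13.7872 0.0000; 0.0000 12.0000]
P' = Q + AᵀP(A−BK) = [18.2872 2.2500; 2.2500 14.2500]
tr(P') = 32.5372

32.5372


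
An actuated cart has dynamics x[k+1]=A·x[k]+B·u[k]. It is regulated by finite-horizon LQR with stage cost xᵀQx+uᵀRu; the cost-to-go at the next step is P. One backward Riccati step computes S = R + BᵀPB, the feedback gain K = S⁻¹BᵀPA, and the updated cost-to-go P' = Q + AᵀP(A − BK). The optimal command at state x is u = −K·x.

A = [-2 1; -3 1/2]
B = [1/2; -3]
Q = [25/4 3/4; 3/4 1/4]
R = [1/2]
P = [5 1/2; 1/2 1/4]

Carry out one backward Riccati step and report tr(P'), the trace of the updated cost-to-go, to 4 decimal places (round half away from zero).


BᵀP = [1.0000 -0.5000]
S = R + BᵀPB = [1/2] + [2.0000] = [2.5000]
BᵀPA = [-0.5000 0.7500]
K = S⁻¹·BᵀPA = [-0.2000 0.3000]
A−BK = [-1.9000 0.8500; -3.6000 1.4000]
AᵀP(A−BK) = [28.1500 -12.2250; -12.2250 5.3375]
P' = Q + AᵀP(A−BK) = [34.4000 -11.4750; -11.4750 5.5875]
tr(P') = 39.9875

39.9875


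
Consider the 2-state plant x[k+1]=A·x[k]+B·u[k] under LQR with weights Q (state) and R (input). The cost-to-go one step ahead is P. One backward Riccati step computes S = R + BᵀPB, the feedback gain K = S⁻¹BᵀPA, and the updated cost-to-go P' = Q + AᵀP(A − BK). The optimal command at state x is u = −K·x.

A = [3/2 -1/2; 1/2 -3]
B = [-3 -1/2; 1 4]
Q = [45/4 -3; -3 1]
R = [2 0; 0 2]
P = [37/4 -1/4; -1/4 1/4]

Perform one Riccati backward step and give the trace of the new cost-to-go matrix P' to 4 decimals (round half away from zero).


BᵀP = [-28.0000 1.0000; -5.6250 1.1250]
S = R + BᵀPB = [2 0; 0 2] + [85.0000 18.0000; 18.0000 7.3125] = [87.0000 18.0000; 18.0000 9.3125]
BᵀPA = [-41.5000 11.0000; -7.8750 -0.5625]
K = S⁻¹·BᵀPA = [-0.5033 0.2315; 0.1273 -0.5079]
A−BK = [0.0536 -0.0594; 0.4943 -1.1999]
AᵀP(A−BK) = [0.6135 -0.5166; -0.5166 0.9801]
P' = Q + AᵀP(A−BK) = [11.8635 -3.5166; -3.5166 1.9801]
tr(P') = 13.8436

13.8436


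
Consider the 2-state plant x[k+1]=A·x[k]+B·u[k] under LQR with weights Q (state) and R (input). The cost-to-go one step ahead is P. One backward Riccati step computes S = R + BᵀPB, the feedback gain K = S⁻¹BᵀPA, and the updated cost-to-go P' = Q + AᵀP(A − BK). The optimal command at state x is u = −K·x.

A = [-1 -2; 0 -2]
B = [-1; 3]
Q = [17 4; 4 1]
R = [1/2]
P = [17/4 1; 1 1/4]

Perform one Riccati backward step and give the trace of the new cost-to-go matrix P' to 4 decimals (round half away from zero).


37.6875

BᵀP = [-1.2500 -0.2500]
S = R + BᵀPB = [1/2] + [0.5000] = [1.0000]
BᵀPA = [1.2500 3.0000]
K = S⁻¹·BᵀPA = [1.2500 3.0000]
A−BK = [0.2500 1.0000; -3.7500 -11.0000]
AᵀP(A−BK) = [2.6875 6.7500; 6.7500 17.0000]
P' = Q + AᵀP(A−BK) = [19.6875 10.7500; 10.7500 18.0000]
tr(P') = 37.6875


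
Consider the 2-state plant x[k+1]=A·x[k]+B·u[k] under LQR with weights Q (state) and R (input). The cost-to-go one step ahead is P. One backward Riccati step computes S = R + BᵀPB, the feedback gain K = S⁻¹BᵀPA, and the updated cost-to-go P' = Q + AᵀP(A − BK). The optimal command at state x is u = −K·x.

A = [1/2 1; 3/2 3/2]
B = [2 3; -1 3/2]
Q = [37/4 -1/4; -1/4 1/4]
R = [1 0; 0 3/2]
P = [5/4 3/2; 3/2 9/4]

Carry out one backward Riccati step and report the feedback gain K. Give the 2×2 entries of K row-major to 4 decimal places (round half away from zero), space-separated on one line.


-0.1912 -0.1298 0.4982 0.5860

BᵀP = [1.0000 0.7500; 6.0000 7.8750]
S = R + BᵀPB = [1 0; 0 3/2] + [1.2500 4.1250; 4.1250 29.8125] = [2.2500 4.1250; 4.1250 31.3125]
BᵀPA = [1.6250 2.1250; 14.8125 17.8125]
K = S⁻¹·BᵀPA = [-0.1912 -0.1298; 0.4982 0.5860]
A−BK = [-0.6123 -0.4982; 0.5614 0.4912]
AᵀP(A−BK) = [0.5555 0.5939; 0.5939 0.6509]
P' = Q + AᵀP(A−BK) = [9.8055 0.3439; 0.3439 0.9009]
tr(P') = 10.7064


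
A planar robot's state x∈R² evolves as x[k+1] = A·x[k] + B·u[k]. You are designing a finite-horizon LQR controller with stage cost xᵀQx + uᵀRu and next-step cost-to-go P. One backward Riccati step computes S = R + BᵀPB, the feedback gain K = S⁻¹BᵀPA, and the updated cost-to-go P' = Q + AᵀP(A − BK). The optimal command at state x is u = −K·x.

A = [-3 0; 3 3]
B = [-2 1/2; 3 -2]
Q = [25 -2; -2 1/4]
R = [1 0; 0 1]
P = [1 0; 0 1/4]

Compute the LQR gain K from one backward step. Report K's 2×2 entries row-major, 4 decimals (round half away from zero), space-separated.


BᵀP = [-2.0000 0.7500; 0.5000 -0.5000]
S = R + BᵀPB = [1 0; 0 1] + [6.2500 -2.5000; -2.5000 1.2500] = [7.2500 -2.5000; -2.5000 2.2500]
BᵀPA = [8.2500 2.2500; -3.0000 -1.5000]
K = S⁻¹·BᵀPA = [1.0994 0.1304; -0.1118 -0.5217]
A−BK = [-0.7453 0.5217; -0.5217 1.5652]
AᵀP(A−BK) = [1.8447 -0.3913; -0.3913 1.1739]
P' = Q + AᵀP(A−BK) = [26.8447 -2.3913; -2.3913 1.4239]
tr(P') = 28.2686

1.0994 0.1304 -0.1118 -0.5217


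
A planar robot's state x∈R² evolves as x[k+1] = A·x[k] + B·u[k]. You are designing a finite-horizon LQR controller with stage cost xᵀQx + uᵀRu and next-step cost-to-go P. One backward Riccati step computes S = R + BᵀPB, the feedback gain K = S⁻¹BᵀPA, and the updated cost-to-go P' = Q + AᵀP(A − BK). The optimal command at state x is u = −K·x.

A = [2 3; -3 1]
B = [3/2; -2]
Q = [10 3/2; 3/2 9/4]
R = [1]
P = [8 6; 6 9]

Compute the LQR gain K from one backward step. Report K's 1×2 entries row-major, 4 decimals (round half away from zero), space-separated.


1.4211 -0.4737

BᵀP = [0.0000 -9.0000]
S = R + BᵀPB = [1] + [18.0000] = [19.0000]
BᵀPA = [27.0000 -9.0000]
K = S⁻¹·BᵀPA = [1.4211 -0.4737]
A−BK = [-0.1316 3.7105; -0.1579 0.0526]
AᵀP(A−BK) = [2.6316 -8.2105; -8.2105 112.7368]
P' = Q + AᵀP(A−BK) = [12.6316 -6.7105; -6.7105 114.9868]
tr(P') = 127.6184


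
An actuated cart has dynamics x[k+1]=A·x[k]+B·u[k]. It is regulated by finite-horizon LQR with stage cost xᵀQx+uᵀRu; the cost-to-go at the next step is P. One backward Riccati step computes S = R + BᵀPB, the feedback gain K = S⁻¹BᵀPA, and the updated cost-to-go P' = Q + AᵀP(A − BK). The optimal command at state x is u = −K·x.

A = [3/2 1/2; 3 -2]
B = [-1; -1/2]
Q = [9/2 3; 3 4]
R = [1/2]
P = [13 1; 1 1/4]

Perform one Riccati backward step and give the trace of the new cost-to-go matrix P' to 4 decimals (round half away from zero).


11.5322

BᵀP = [-13.5000 -1.1250]
S = R + BᵀPB = [1/2] + [14.0625] = [14.5625]
BᵀPA = [-23.6250 -4.5000]
K = S⁻¹·BᵀPA = [-1.6223 -0.3090]
A−BK = [-0.1223 0.1910; 2.1888 -2.1545]
AᵀP(A−BK) = [2.1727 -0.5504; -0.5504 0.8594]
P' = Q + AᵀP(A−BK) = [6.6727 2.4496; 2.4496 4.8594]
tr(P') = 11.5322
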